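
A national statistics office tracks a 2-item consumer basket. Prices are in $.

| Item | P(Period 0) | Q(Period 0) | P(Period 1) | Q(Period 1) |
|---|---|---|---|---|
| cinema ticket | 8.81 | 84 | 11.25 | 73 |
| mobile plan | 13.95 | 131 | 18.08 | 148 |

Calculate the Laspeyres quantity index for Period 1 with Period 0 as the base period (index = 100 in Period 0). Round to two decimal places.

105.46

Laspeyres quantity index uses base-period prices as weights.
ΣP(Period 0)·Q(Period 1) = 8.81×73 + 13.95×148 = 643.13 + 2064.6 = 2707.73
ΣP(Period 0)·Q(Period 0) = 8.81×84 + 13.95×131 = 740.04 + 1827.45 = 2567.49
Index = 2707.73 / 2567.49 × 100 = 105.4621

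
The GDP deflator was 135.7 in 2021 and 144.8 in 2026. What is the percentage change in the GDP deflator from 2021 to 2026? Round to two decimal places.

Change = (144.8 − 135.7) / 135.7 × 100
       = 9.1 / 135.7 × 100 = 6.7060%

6.71%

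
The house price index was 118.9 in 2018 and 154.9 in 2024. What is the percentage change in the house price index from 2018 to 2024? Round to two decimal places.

30.28%

Change = (154.9 − 118.9) / 118.9 × 100
       = 36.0 / 118.9 × 100 = 30.2775%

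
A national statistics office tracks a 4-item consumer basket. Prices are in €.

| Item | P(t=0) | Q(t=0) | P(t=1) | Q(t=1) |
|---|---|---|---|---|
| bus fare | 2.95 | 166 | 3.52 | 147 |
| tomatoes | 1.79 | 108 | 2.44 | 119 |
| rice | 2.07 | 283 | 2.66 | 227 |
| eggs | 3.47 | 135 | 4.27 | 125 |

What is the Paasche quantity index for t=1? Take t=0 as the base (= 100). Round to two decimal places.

89.36

Paasche quantity index uses current-period prices as weights.
ΣP(t=1)·Q(t=1) = 3.52×147 + 2.44×119 + 2.66×227 + 4.27×125 = 517.44 + 290.36 + 603.82 + 533.75 = 1945.37
ΣP(t=1)·Q(t=0) = 3.52×166 + 2.44×108 + 2.66×283 + 4.27×135 = 584.32 + 263.52 + 752.78 + 576.45 = 2177.07
Index = 1945.37 / 2177.07 × 100 = 89.3573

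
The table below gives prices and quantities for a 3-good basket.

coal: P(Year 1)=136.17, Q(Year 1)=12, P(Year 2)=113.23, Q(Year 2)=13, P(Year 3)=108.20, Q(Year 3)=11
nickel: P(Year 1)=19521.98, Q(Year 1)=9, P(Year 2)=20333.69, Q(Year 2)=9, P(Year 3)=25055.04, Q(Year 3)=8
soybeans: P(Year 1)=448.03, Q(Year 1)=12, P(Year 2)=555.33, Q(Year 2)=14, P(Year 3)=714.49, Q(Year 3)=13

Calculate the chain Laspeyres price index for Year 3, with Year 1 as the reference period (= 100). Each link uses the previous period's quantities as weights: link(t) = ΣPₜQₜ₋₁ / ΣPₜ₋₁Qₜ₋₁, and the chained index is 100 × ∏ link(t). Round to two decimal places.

Link Year 1→Year 2:
ΣP(Year 2)Q(Year 1) = 113.23×12 + 20333.69×9 + 555.33×12 = 1358.76 + 183003.21 + 6663.96 = 191025.93
ΣP(Year 1)Q(Year 1) = 136.17×12 + 19521.98×9 + 448.03×12 = 1634.04 + 175697.82 + 5376.36 = 182708.22
link = 191025.93/182708.22 = 1.045525
Link Year 2→Year 3:
ΣP(Year 3)Q(Year 2) = 108.20×13 + 25055.04×9 + 714.49×14 = 1406.6 + 225495.36 + 10002.86 = 236904.82
ΣP(Year 2)Q(Year 2) = 113.23×13 + 20333.69×9 + 555.33×14 = 1471.99 + 183003.21 + 7774.62 = 192249.82
link = 236904.82/192249.82 = 1.232276
Chained index = 100 × 1.045525 × 1.232276 = 128.8375

128.84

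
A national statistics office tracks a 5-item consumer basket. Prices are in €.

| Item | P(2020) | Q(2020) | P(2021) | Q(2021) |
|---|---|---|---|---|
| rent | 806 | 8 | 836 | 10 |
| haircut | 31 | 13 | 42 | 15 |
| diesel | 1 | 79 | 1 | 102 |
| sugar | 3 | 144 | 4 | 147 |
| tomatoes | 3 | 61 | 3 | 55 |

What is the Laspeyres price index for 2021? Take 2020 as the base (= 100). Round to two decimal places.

Laspeyres price index uses base-period quantities as weights.
ΣP(2021)·Q(2020) = 836×8 + 42×13 + 1×79 + 4×144 + 3×61 = 6688 + 546 + 79 + 576 + 183 = 8072
ΣP(2020)·Q(2020) = 806×8 + 31×13 + 1×79 + 3×144 + 3×61 = 6448 + 403 + 79 + 432 + 183 = 7545
Index = 8072 / 7545 × 100 = 106.9848

106.98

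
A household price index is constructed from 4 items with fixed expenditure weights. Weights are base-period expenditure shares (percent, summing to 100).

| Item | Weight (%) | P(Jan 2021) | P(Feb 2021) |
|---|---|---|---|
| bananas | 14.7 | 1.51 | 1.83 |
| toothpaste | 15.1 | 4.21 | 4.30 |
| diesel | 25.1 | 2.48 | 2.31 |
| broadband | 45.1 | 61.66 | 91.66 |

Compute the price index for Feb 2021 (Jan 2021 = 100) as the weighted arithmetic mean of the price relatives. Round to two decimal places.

123.66

bananas: 14.7 × (1.83/1.51) = 14.7 × 1.211921 = 17.8152
toothpaste: 15.1 × (4.30/4.21) = 15.1 × 1.021378 = 15.4228
diesel: 25.1 × (2.31/2.48) = 25.1 × 0.931452 = 23.3794
broadband: 45.1 × (91.66/61.66) = 45.1 × 1.486539 = 67.0429
Index = Σ wᵢ·(p₁ᵢ/p₀ᵢ) = 17.8152 + 15.4228 + 23.3794 + 67.0429 = 123.6604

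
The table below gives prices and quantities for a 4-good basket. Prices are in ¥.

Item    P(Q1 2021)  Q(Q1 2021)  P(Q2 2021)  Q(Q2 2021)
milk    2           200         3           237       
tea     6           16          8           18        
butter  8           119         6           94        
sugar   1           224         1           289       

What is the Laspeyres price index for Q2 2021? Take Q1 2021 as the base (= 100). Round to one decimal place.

Laspeyres price index uses base-period quantities as weights.
ΣP(Q2 2021)·Q(Q1 2021) = 3×200 + 8×16 + 6×119 + 1×224 = 600 + 128 + 714 + 224 = 1666
ΣP(Q1 2021)·Q(Q1 2021) = 2×200 + 6×16 + 8×119 + 1×224 = 400 + 96 + 952 + 224 = 1672
Index = 1666 / 1672 × 100 = 99.6411

99.6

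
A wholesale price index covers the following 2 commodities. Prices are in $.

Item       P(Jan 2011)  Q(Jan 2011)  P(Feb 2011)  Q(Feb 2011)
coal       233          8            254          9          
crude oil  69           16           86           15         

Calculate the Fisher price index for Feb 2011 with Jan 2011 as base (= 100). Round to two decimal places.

Laspeyres component (base-period weights):
ΣP(Feb 2011)Q(Jan 2011) = 254×8 + 86×16 = 2032 + 1376 = 3408
ΣP(Jan 2011)Q(Jan 2011) = 233×8 + 69×16 = 1864 + 1104 = 2968
L = 3408 / 2968 × 100 = 114.8248
Paasche component (current-period weights):
ΣP(Feb 2011)Q(Feb 2011) = 254×9 + 86×15 = 2286 + 1290 = 3576
ΣP(Jan 2011)Q(Feb 2011) = 233×9 + 69×15 = 2097 + 1035 = 3132
P = 3576 / 3132 × 100 = 114.1762
Fisher = √(L × P) = √(114.8248 × 114.1762) = 114.5001

114.50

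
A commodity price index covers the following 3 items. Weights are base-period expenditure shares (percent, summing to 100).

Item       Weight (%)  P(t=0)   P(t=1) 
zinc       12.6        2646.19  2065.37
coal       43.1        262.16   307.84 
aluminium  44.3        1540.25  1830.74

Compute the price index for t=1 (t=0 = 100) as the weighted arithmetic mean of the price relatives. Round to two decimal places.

zinc: 12.6 × (2065.37/2646.19) = 12.6 × 0.780507 = 9.8344
coal: 43.1 × (307.84/262.16) = 43.1 × 1.174245 = 50.6099
aluminium: 44.3 × (1830.74/1540.25) = 44.3 × 1.188599 = 52.6549
Index = Σ wᵢ·(p₁ᵢ/p₀ᵢ) = 9.8344 + 50.6099 + 52.6549 = 113.0993

113.10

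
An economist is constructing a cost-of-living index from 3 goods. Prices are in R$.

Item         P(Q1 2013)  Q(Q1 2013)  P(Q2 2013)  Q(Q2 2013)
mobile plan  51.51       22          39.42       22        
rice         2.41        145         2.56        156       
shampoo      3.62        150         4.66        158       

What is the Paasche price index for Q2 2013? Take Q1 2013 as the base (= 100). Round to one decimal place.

Paasche price index uses current-period quantities as weights.
ΣP(Q2 2013)·Q(Q2 2013) = 39.42×22 + 2.56×156 + 4.66×158 = 867.24 + 399.36 + 736.28 = 2002.88
ΣP(Q1 2013)·Q(Q2 2013) = 51.51×22 + 2.41×156 + 3.62×158 = 1133.22 + 375.96 + 571.96 = 2081.14
Index = 2002.88 / 2081.14 × 100 = 96.2396

96.2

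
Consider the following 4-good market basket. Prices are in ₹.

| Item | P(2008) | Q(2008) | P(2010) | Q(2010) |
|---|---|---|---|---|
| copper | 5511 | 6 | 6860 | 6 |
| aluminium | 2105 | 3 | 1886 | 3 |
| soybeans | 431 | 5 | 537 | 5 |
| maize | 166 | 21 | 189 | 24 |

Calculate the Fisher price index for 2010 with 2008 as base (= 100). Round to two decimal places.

118.74

Laspeyres component (base-period weights):
ΣP(2010)Q(2008) = 6860×6 + 1886×3 + 537×5 + 189×21 = 41160 + 5658 + 2685 + 3969 = 53472
ΣP(2008)Q(2008) = 5511×6 + 2105×3 + 431×5 + 166×21 = 33066 + 6315 + 2155 + 3486 = 45022
L = 53472 / 45022 × 100 = 118.7686
Paasche component (current-period weights):
ΣP(2010)Q(2010) = 6860×6 + 1886×3 + 537×5 + 189×24 = 41160 + 5658 + 2685 + 4536 = 54039
ΣP(2008)Q(2010) = 5511×6 + 2105×3 + 431×5 + 166×24 = 33066 + 6315 + 2155 + 3984 = 45520
P = 54039 / 45520 × 100 = 118.7149
Fisher = √(L × P) = √(118.7686 × 118.7149) = 118.7417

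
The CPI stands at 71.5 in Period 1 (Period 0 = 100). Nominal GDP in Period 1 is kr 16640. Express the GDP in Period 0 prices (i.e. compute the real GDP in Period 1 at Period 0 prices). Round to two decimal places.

Real = Nominal ÷ (Index/100) = 16640 ÷ (71.5/100)
     = 16640 ÷ 0.715 = 23272.7273

23272.73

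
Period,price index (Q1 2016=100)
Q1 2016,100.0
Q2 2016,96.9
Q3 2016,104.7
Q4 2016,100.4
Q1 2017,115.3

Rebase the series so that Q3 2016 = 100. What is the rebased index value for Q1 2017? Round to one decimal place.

Rebased(Q1 2017) = 115.3 / 104.7 × 100 = 110.1242

110.1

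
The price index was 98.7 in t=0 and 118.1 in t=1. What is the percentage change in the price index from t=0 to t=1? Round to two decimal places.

19.66%

Change = (118.1 − 98.7) / 98.7 × 100
       = 19.4 / 98.7 × 100 = 19.6555%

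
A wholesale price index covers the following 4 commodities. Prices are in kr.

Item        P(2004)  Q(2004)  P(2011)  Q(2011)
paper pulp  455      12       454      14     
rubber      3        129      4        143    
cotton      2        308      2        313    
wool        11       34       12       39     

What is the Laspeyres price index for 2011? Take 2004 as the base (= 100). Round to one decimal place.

102.2

Laspeyres price index uses base-period quantities as weights.
ΣP(2011)·Q(2004) = 454×12 + 4×129 + 2×308 + 12×34 = 5448 + 516 + 616 + 408 = 6988
ΣP(2004)·Q(2004) = 455×12 + 3×129 + 2×308 + 11×34 = 5460 + 387 + 616 + 374 = 6837
Index = 6988 / 6837 × 100 = 102.2086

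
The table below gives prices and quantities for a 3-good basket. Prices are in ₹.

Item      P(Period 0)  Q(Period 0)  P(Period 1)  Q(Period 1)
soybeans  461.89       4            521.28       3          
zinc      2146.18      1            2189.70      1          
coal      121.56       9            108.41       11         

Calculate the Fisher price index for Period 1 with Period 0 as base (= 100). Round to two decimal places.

Laspeyres component (base-period weights):
ΣP(Period 1)Q(Period 0) = 521.28×4 + 2189.70×1 + 108.41×9 = 2085.12 + 2189.7 + 975.69 = 5250.51
ΣP(Period 0)Q(Period 0) = 461.89×4 + 2146.18×1 + 121.56×9 = 1847.56 + 2146.18 + 1094.04 = 5087.78
L = 5250.51 / 5087.78 × 100 = 103.1984
Paasche component (current-period weights):
ΣP(Period 1)Q(Period 1) = 521.28×3 + 2189.70×1 + 108.41×11 = 1563.84 + 2189.7 + 1192.51 = 4946.05
ΣP(Period 0)Q(Period 1) = 461.89×3 + 2146.18×1 + 121.56×11 = 1385.67 + 2146.18 + 1337.16 = 4869.01
P = 4946.05 / 4869.01 × 100 = 101.5823
Fisher = √(L × P) = √(103.1984 × 101.5823) = 102.3872

102.39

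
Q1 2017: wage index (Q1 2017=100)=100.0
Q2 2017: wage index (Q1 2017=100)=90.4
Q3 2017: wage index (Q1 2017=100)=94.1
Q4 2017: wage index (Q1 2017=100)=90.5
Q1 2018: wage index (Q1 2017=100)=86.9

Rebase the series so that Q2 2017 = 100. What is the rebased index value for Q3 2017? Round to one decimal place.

104.1

Rebased(Q3 2017) = 94.1 / 90.4 × 100 = 104.0929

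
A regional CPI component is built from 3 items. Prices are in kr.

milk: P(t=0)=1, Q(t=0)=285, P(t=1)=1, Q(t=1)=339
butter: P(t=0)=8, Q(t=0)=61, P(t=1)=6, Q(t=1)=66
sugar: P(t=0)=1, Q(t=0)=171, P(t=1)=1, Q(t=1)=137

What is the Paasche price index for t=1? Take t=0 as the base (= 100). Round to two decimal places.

Paasche price index uses current-period quantities as weights.
ΣP(t=1)·Q(t=1) = 1×339 + 6×66 + 1×137 = 339 + 396 + 137 = 872
ΣP(t=0)·Q(t=1) = 1×339 + 8×66 + 1×137 = 339 + 528 + 137 = 1004
Index = 872 / 1004 × 100 = 86.8526

86.85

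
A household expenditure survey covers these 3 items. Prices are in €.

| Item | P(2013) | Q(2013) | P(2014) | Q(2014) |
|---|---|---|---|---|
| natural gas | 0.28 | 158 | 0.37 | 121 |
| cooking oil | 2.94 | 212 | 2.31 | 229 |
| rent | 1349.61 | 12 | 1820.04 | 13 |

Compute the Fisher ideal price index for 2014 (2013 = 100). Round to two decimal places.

132.77

Laspeyres component (base-period weights):
ΣP(2014)Q(2013) = 0.37×158 + 2.31×212 + 1820.04×12 = 58.46 + 489.72 + 21840.48 = 22388.66
ΣP(2013)Q(2013) = 0.28×158 + 2.94×212 + 1349.61×12 = 44.24 + 623.28 + 16195.32 = 16862.84
L = 22388.66 / 16862.84 × 100 = 132.7692
Paasche component (current-period weights):
ΣP(2014)Q(2014) = 0.37×121 + 2.31×229 + 1820.04×13 = 44.77 + 528.99 + 23660.52 = 24234.28
ΣP(2013)Q(2014) = 0.28×121 + 2.94×229 + 1349.61×13 = 33.88 + 673.26 + 17544.93 = 18252.07
P = 24234.28 / 18252.07 × 100 = 132.7755
Fisher = √(L × P) = √(132.7692 × 132.7755) = 132.7724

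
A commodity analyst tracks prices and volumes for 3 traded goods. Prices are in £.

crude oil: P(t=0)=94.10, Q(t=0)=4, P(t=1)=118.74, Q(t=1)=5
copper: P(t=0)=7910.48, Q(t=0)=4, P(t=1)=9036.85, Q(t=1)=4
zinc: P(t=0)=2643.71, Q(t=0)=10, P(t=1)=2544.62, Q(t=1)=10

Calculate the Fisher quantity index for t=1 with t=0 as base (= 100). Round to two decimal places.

Laspeyres component (base-period weights):
ΣP(t=0)Q(t=1) = 94.10×5 + 7910.48×4 + 2643.71×10 = 470.5 + 31641.92 + 26437.1 = 58549.52
ΣP(t=0)Q(t=0) = 94.10×4 + 7910.48×4 + 2643.71×10 = 376.4 + 31641.92 + 26437.1 = 58455.42
L = 58549.52 / 58455.42 × 100 = 100.1610
Paasche component (current-period weights):
ΣP(t=1)Q(t=1) = 118.74×5 + 9036.85×4 + 2544.62×10 = 593.7 + 36147.4 + 25446.2 = 62187.3
ΣP(t=1)Q(t=0) = 118.74×4 + 9036.85×4 + 2544.62×10 = 474.96 + 36147.4 + 25446.2 = 62068.56
P = 62187.3 / 62068.56 × 100 = 100.1913
Fisher = √(L × P) = √(100.1610 × 100.1913) = 100.1761

100.18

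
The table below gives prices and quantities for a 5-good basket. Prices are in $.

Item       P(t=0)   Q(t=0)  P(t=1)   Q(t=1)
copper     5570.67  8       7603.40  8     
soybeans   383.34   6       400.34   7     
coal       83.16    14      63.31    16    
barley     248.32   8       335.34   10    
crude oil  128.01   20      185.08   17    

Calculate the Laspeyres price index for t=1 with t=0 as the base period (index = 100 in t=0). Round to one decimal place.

Laspeyres price index uses base-period quantities as weights.
ΣP(t=1)·Q(t=0) = 7603.40×8 + 400.34×6 + 63.31×14 + 335.34×8 + 185.08×20 = 60827.2 + 2402.04 + 886.34 + 2682.72 + 3701.6 = 70499.9
ΣP(t=0)·Q(t=0) = 5570.67×8 + 383.34×6 + 83.16×14 + 248.32×8 + 128.01×20 = 44565.36 + 2300.04 + 1164.24 + 1986.56 + 2560.2 = 52576.4
Index = 70499.9 / 52576.4 × 100 = 134.0904

134.1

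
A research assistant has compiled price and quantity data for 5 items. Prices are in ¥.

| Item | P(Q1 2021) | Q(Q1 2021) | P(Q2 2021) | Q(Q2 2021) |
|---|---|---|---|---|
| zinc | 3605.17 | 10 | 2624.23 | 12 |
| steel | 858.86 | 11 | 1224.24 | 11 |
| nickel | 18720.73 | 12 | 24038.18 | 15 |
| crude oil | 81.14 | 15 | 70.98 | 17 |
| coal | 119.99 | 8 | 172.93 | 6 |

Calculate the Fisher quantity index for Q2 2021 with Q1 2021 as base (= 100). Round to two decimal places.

Laspeyres component (base-period weights):
ΣP(Q1 2021)Q(Q2 2021) = 3605.17×12 + 858.86×11 + 18720.73×15 + 81.14×17 + 119.99×6 = 43262.04 + 9447.46 + 280810.95 + 1379.38 + 719.94 = 335619.77
ΣP(Q1 2021)Q(Q1 2021) = 3605.17×10 + 858.86×11 + 18720.73×12 + 81.14×15 + 119.99×8 = 36051.7 + 9447.46 + 224648.76 + 1217.1 + 959.92 = 272324.94
L = 335619.77 / 272324.94 × 100 = 123.2424
Paasche component (current-period weights):
ΣP(Q2 2021)Q(Q2 2021) = 2624.23×12 + 1224.24×11 + 24038.18×15 + 70.98×17 + 172.93×6 = 31490.76 + 13466.64 + 360572.7 + 1206.66 + 1037.58 = 407774.34
ΣP(Q2 2021)Q(Q1 2021) = 2624.23×10 + 1224.24×11 + 24038.18×12 + 70.98×15 + 172.93×8 = 26242.3 + 13466.64 + 288458.16 + 1064.7 + 1383.44 = 330615.24
P = 407774.34 / 330615.24 × 100 = 123.3380
Fisher = √(L × P) = √(123.2424 × 123.3380) = 123.2902

123.29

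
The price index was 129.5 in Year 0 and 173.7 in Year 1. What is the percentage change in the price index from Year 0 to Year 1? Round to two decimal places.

Change = (173.7 − 129.5) / 129.5 × 100
       = 44.2 / 129.5 × 100 = 34.1313%

34.13%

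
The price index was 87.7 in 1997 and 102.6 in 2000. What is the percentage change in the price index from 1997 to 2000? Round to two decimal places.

16.99%

Change = (102.6 − 87.7) / 87.7 × 100
       = 14.9 / 87.7 × 100 = 16.9897%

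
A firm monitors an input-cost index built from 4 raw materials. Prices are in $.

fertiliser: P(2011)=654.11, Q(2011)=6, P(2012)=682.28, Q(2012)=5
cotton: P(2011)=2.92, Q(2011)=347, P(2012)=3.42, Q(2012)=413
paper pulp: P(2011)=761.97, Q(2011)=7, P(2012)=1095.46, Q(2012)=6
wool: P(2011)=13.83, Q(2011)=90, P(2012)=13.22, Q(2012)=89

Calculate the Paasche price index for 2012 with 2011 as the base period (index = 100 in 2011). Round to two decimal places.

Paasche price index uses current-period quantities as weights.
ΣP(2012)·Q(2012) = 682.28×5 + 3.42×413 + 1095.46×6 + 13.22×89 = 3411.4 + 1412.46 + 6572.76 + 1176.58 = 12573.2
ΣP(2011)·Q(2012) = 654.11×5 + 2.92×413 + 761.97×6 + 13.83×89 = 3270.55 + 1205.96 + 4571.82 + 1230.87 = 10279.2
Index = 12573.2 / 10279.2 × 100 = 122.3169

122.32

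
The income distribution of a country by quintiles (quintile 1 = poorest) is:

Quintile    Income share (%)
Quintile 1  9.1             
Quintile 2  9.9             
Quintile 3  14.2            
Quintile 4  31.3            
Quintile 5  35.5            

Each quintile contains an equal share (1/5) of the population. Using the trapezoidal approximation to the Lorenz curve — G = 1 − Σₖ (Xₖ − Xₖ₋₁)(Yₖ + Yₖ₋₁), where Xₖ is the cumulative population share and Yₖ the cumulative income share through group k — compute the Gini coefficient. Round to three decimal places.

0.297

Cumulative income shares Yₖ: 0.0910, 0.1900, 0.3320, 0.6450, 1.0000
Σ (Xₖ−Xₖ₋₁)(Yₖ+Yₖ₋₁) = (1/5)(0.0910+0.0000) + (1/5)(0.1900+0.0910) + (1/5)(0.3320+0.1900) + (1/5)(0.6450+0.3320) + (1/5)(1.0000+0.6450)
  = 0.0182 + 0.0562 + 0.1044 + 0.1954 + 0.3290 = 0.7032
G = 1 − 0.7032 = 0.2968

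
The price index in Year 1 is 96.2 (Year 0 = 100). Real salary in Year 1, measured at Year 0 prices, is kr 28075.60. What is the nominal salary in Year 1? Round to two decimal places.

27008.73

Nominal = Real × (Index/100) = 28075.60 × (96.2/100)
        = 28075.60 × 0.962 = 27008.7272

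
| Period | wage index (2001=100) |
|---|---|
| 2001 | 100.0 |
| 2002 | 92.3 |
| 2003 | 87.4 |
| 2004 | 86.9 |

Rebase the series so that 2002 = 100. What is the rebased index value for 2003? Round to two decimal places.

94.69

Rebased(2003) = 87.4 / 92.3 × 100 = 94.6912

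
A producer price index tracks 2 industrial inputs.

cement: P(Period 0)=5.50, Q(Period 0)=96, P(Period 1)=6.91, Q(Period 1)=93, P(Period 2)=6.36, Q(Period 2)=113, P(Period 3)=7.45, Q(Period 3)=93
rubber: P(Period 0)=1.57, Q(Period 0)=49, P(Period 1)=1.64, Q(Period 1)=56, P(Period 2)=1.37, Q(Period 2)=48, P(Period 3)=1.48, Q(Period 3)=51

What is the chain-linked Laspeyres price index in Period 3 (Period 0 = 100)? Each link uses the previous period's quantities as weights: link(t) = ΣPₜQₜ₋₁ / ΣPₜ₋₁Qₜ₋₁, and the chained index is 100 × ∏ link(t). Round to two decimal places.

Link Period 0→Period 1:
ΣP(Period 1)Q(Period 0) = 6.91×96 + 1.64×49 = 663.36 + 80.36 = 743.72
ΣP(Period 0)Q(Period 0) = 5.50×96 + 1.57×49 = 528 + 76.93 = 604.93
link = 743.72/604.93 = 1.229432
Link Period 1→Period 2:
ΣP(Period 2)Q(Period 1) = 6.36×93 + 1.37×56 = 591.48 + 76.72 = 668.2
ΣP(Period 1)Q(Period 1) = 6.91×93 + 1.64×56 = 642.63 + 91.84 = 734.47
link = 668.2/734.47 = 0.909772
Link Period 2→Period 3:
ΣP(Period 3)Q(Period 2) = 7.45×113 + 1.48×48 = 841.85 + 71.04 = 912.89
ΣP(Period 2)Q(Period 2) = 6.36×113 + 1.37×48 = 718.68 + 65.76 = 784.44
link = 912.89/784.44 = 1.163747
Chained index = 100 × 1.229432 × 0.909772 × 1.163747 = 130.1654

130.17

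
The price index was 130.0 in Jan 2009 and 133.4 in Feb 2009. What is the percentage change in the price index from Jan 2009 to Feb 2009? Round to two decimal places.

2.62%

Change = (133.4 − 130.0) / 130.0 × 100
       = 3.4 / 130.0 × 100 = 2.6154%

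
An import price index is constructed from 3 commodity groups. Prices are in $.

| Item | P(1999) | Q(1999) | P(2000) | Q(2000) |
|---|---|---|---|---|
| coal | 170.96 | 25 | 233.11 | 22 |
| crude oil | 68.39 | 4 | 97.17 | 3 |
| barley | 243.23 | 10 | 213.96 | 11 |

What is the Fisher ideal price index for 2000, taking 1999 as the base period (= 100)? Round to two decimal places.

118.37

Laspeyres component (base-period weights):
ΣP(2000)Q(1999) = 233.11×25 + 97.17×4 + 213.96×10 = 5827.75 + 388.68 + 2139.6 = 8356.03
ΣP(1999)Q(1999) = 170.96×25 + 68.39×4 + 243.23×10 = 4274 + 273.56 + 2432.3 = 6979.86
L = 8356.03 / 6979.86 × 100 = 119.7163
Paasche component (current-period weights):
ΣP(2000)Q(2000) = 233.11×22 + 97.17×3 + 213.96×11 = 5128.42 + 291.51 + 2353.56 = 7773.49
ΣP(1999)Q(2000) = 170.96×22 + 68.39×3 + 243.23×11 = 3761.12 + 205.17 + 2675.53 = 6641.82
P = 7773.49 / 6641.82 × 100 = 117.0386
Fisher = √(L × P) = √(119.7163 × 117.0386) = 118.3699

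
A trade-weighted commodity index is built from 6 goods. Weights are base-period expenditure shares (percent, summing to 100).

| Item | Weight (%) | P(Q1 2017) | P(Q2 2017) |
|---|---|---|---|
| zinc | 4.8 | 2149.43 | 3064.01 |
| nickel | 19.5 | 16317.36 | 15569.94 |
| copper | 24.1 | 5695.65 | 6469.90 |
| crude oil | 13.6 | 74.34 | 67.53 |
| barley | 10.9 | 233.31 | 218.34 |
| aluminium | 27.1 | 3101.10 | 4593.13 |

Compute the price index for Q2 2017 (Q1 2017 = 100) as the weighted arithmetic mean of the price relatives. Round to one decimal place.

zinc: 4.8 × (3064.01/2149.43) = 4.8 × 1.425499 = 6.8424
nickel: 19.5 × (15569.94/16317.36) = 19.5 × 0.954195 = 18.6068
copper: 24.1 × (6469.90/5695.65) = 24.1 × 1.135937 = 27.3761
crude oil: 13.6 × (67.53/74.34) = 13.6 × 0.908394 = 12.3542
barley: 10.9 × (218.34/233.31) = 10.9 × 0.935836 = 10.2006
aluminium: 27.1 × (4593.13/3101.10) = 27.1 × 1.481129 = 40.1386
Index = Σ wᵢ·(p₁ᵢ/p₀ᵢ) = 6.8424 + 18.6068 + 27.3761 + 12.3542 + 10.2006 + 40.1386 = 115.5187

115.5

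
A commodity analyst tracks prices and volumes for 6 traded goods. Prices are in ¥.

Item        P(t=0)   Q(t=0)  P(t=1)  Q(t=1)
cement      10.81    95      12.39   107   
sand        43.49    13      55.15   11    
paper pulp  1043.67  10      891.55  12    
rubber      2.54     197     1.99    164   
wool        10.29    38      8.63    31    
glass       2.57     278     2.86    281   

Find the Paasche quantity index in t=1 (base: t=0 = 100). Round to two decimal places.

113.83

Paasche quantity index uses current-period prices as weights.
ΣP(t=1)·Q(t=1) = 12.39×107 + 55.15×11 + 891.55×12 + 1.99×164 + 8.63×31 + 2.86×281 = 1325.73 + 606.65 + 10698.6 + 326.36 + 267.53 + 803.66 = 14028.53
ΣP(t=1)·Q(t=0) = 12.39×95 + 55.15×13 + 891.55×10 + 1.99×197 + 8.63×38 + 2.86×278 = 1177.05 + 716.95 + 8915.5 + 392.03 + 327.94 + 795.08 = 12324.55
Index = 14028.53 / 12324.55 × 100 = 113.8259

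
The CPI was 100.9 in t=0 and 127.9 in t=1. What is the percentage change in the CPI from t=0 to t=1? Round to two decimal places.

Change = (127.9 − 100.9) / 100.9 × 100
       = 27.0 / 100.9 × 100 = 26.7592%

26.76%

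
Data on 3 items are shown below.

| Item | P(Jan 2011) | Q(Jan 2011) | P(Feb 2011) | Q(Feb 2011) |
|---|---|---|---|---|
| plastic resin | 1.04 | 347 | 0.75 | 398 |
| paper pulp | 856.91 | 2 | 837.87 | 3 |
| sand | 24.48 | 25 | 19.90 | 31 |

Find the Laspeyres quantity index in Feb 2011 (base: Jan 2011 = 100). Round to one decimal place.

Laspeyres quantity index uses base-period prices as weights.
ΣP(Jan 2011)·Q(Feb 2011) = 1.04×398 + 856.91×3 + 24.48×31 = 413.92 + 2570.73 + 758.88 = 3743.53
ΣP(Jan 2011)·Q(Jan 2011) = 1.04×347 + 856.91×2 + 24.48×25 = 360.88 + 1713.82 + 612 = 2686.7
Index = 3743.53 / 2686.7 × 100 = 139.3356

139.3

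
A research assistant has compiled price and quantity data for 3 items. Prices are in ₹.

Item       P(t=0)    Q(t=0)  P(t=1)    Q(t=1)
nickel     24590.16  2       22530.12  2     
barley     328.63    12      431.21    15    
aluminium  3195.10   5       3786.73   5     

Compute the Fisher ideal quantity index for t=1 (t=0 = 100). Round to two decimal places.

101.65

Laspeyres component (base-period weights):
ΣP(t=0)Q(t=1) = 24590.16×2 + 328.63×15 + 3195.10×5 = 49180.32 + 4929.45 + 15975.5 = 70085.27
ΣP(t=0)Q(t=0) = 24590.16×2 + 328.63×12 + 3195.10×5 = 49180.32 + 3943.56 + 15975.5 = 69099.38
L = 70085.27 / 69099.38 × 100 = 101.4268
Paasche component (current-period weights):
ΣP(t=1)Q(t=1) = 22530.12×2 + 431.21×15 + 3786.73×5 = 45060.24 + 6468.15 + 18933.65 = 70462.04
ΣP(t=1)Q(t=0) = 22530.12×2 + 431.21×12 + 3786.73×5 = 45060.24 + 5174.52 + 18933.65 = 69168.41
P = 70462.04 / 69168.41 × 100 = 101.8703
Fisher = √(L × P) = √(101.4268 × 101.8703) = 101.6483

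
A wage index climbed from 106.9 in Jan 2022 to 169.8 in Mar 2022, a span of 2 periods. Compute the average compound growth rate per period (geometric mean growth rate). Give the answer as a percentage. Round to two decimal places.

Growth factor = (169.8/106.9)^(1/2) = (1.588400)^(1/2) = 1.260318
Growth rate = 1.260318 − 1 = 0.260318 = 26.0318%

26.03%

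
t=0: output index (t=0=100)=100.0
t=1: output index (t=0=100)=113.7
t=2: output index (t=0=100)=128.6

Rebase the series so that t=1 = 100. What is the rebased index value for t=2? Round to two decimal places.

Rebased(t=2) = 128.6 / 113.7 × 100 = 113.1047

113.10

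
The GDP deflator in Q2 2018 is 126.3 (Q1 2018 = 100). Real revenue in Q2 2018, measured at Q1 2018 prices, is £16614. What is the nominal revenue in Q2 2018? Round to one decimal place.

Nominal = Real × (Index/100) = 16614 × (126.3/100)
        = 16614 × 1.263 = 20983.4820

20983.5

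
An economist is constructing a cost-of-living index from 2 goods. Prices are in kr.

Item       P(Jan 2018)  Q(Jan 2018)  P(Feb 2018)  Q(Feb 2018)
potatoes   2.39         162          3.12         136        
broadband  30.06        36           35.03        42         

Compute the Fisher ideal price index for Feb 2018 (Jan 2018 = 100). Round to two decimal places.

119.81

Laspeyres component (base-period weights):
ΣP(Feb 2018)Q(Jan 2018) = 3.12×162 + 35.03×36 = 505.44 + 1261.08 = 1766.52
ΣP(Jan 2018)Q(Jan 2018) = 2.39×162 + 30.06×36 = 387.18 + 1082.16 = 1469.34
L = 1766.52 / 1469.34 × 100 = 120.2254
Paasche component (current-period weights):
ΣP(Feb 2018)Q(Feb 2018) = 3.12×136 + 35.03×42 = 424.32 + 1471.26 = 1895.58
ΣP(Jan 2018)Q(Feb 2018) = 2.39×136 + 30.06×42 = 325.04 + 1262.52 = 1587.56
P = 1895.58 / 1587.56 × 100 = 119.4021
Fisher = √(L × P) = √(120.2254 × 119.4021) = 119.8130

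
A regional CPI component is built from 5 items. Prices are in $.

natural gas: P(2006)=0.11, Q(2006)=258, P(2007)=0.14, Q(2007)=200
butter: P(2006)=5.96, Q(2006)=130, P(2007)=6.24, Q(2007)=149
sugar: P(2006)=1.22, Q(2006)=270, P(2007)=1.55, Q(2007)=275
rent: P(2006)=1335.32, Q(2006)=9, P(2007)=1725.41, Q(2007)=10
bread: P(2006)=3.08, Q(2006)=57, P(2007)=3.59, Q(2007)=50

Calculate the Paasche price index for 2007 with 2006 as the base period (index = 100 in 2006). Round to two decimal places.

127.55

Paasche price index uses current-period quantities as weights.
ΣP(2007)·Q(2007) = 0.14×200 + 6.24×149 + 1.55×275 + 1725.41×10 + 3.59×50 = 28 + 929.76 + 426.25 + 17254.1 + 179.5 = 18817.61
ΣP(2006)·Q(2007) = 0.11×200 + 5.96×149 + 1.22×275 + 1335.32×10 + 3.08×50 = 22 + 888.04 + 335.5 + 13353.2 + 154 = 14752.74
Index = 18817.61 / 14752.74 × 100 = 127.5533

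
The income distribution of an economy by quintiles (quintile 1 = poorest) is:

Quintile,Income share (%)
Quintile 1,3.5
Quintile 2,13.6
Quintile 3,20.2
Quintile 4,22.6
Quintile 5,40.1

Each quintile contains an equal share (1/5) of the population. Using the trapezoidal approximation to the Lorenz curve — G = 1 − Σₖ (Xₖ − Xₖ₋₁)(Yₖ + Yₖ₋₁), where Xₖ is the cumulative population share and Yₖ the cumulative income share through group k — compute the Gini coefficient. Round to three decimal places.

0.329

Cumulative income shares Yₖ: 0.0350, 0.1710, 0.3730, 0.5990, 1.0000
Σ (Xₖ−Xₖ₋₁)(Yₖ+Yₖ₋₁) = (1/5)(0.0350+0.0000) + (1/5)(0.1710+0.0350) + (1/5)(0.3730+0.1710) + (1/5)(0.5990+0.3730) + (1/5)(1.0000+0.5990)
  = 0.0070 + 0.0412 + 0.1088 + 0.1944 + 0.3198 = 0.6712
G = 1 − 0.6712 = 0.3288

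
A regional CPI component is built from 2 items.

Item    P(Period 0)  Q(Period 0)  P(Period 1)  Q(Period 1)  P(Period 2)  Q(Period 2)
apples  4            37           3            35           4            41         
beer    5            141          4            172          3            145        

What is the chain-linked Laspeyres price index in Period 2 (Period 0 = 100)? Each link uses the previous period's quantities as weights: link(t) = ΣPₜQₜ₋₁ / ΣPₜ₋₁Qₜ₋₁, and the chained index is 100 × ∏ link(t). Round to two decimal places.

Link Period 0→Period 1:
ΣP(Period 1)Q(Period 0) = 3×37 + 4×141 = 111 + 564 = 675
ΣP(Period 0)Q(Period 0) = 4×37 + 5×141 = 148 + 705 = 853
link = 675/853 = 0.791325
Link Period 1→Period 2:
ΣP(Period 2)Q(Period 1) = 4×35 + 3×172 = 140 + 516 = 656
ΣP(Period 1)Q(Period 1) = 3×35 + 4×172 = 105 + 688 = 793
link = 656/793 = 0.827238
Chained index = 100 × 0.791325 × 0.827238 = 65.4614

65.46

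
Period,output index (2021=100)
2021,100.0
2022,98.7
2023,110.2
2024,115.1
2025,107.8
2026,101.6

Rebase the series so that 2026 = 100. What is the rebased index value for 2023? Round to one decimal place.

Rebased(2023) = 110.2 / 101.6 × 100 = 108.4646

108.5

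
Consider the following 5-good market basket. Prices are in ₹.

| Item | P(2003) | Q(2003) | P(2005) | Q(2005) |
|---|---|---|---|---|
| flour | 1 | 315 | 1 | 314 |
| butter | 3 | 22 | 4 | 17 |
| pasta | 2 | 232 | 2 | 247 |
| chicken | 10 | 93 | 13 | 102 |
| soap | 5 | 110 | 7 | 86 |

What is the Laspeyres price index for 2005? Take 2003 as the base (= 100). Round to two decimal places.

Laspeyres price index uses base-period quantities as weights.
ΣP(2005)·Q(2003) = 1×315 + 4×22 + 2×232 + 13×93 + 7×110 = 315 + 88 + 464 + 1209 + 770 = 2846
ΣP(2003)·Q(2003) = 1×315 + 3×22 + 2×232 + 10×93 + 5×110 = 315 + 66 + 464 + 930 + 550 = 2325
Index = 2846 / 2325 × 100 = 122.4086

122.41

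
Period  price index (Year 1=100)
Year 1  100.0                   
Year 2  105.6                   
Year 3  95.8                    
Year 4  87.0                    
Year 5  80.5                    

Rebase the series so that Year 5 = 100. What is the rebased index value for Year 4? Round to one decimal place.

108.1

Rebased(Year 4) = 87.0 / 80.5 × 100 = 108.0745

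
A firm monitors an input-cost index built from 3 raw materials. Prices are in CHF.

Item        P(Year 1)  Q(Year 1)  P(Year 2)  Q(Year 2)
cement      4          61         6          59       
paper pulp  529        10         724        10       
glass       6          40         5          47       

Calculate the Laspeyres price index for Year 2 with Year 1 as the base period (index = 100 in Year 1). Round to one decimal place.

135.2

Laspeyres price index uses base-period quantities as weights.
ΣP(Year 2)·Q(Year 1) = 6×61 + 724×10 + 5×40 = 366 + 7240 + 200 = 7806
ΣP(Year 1)·Q(Year 1) = 4×61 + 529×10 + 6×40 = 244 + 5290 + 240 = 5774
Index = 7806 / 5774 × 100 = 135.1922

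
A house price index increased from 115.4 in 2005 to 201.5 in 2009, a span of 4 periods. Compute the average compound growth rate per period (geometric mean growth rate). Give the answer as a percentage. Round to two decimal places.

Growth factor = (201.5/115.4)^(1/4) = (1.746101)^(1/4) = 1.149522
Growth rate = 1.149522 − 1 = 0.149522 = 14.9522%

14.95%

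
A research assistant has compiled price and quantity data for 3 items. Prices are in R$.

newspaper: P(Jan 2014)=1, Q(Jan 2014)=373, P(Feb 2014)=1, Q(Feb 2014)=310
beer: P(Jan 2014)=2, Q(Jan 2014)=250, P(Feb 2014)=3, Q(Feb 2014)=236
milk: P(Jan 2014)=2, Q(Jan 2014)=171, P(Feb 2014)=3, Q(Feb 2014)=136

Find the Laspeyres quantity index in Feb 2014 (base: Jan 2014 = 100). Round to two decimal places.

86.75

Laspeyres quantity index uses base-period prices as weights.
ΣP(Jan 2014)·Q(Feb 2014) = 1×310 + 2×236 + 2×136 = 310 + 472 + 272 = 1054
ΣP(Jan 2014)·Q(Jan 2014) = 1×373 + 2×250 + 2×171 = 373 + 500 + 342 = 1215
Index = 1054 / 1215 × 100 = 86.7490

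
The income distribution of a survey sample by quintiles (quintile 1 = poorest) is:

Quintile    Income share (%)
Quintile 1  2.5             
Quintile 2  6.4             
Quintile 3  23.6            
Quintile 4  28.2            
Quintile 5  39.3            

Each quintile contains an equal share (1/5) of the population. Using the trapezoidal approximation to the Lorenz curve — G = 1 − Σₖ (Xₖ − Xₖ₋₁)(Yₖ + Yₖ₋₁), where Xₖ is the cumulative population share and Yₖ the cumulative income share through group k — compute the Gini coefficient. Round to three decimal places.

Cumulative income shares Yₖ: 0.0250, 0.0890, 0.3250, 0.6070, 1.0000
Σ (Xₖ−Xₖ₋₁)(Yₖ+Yₖ₋₁) = (1/5)(0.0250+0.0000) + (1/5)(0.0890+0.0250) + (1/5)(0.3250+0.0890) + (1/5)(0.6070+0.3250) + (1/5)(1.0000+0.6070)
  = 0.0050 + 0.0228 + 0.0828 + 0.1864 + 0.3214 = 0.6184
G = 1 − 0.6184 = 0.3816

0.382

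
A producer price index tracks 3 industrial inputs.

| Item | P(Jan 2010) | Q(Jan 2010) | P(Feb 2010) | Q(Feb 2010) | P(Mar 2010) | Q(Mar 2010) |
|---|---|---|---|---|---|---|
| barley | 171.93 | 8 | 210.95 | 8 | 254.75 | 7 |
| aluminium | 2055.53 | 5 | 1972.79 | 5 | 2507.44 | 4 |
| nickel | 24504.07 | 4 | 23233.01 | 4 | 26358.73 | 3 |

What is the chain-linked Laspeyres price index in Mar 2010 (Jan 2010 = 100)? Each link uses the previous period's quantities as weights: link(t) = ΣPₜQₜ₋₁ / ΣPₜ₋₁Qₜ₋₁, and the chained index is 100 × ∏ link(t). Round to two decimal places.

109.43

Link Jan 2010→Feb 2010:
ΣP(Feb 2010)Q(Jan 2010) = 210.95×8 + 1972.79×5 + 23233.01×4 = 1687.6 + 9863.95 + 92932.04 = 104483.59
ΣP(Jan 2010)Q(Jan 2010) = 171.93×8 + 2055.53×5 + 24504.07×4 = 1375.44 + 10277.65 + 98016.28 = 109669.37
link = 104483.59/109669.37 = 0.952714
Link Feb 2010→Mar 2010:
ΣP(Mar 2010)Q(Feb 2010) = 254.75×8 + 2507.44×5 + 26358.73×4 = 2038 + 12537.2 + 105434.92 = 120010.12
ΣP(Feb 2010)Q(Feb 2010) = 210.95×8 + 1972.79×5 + 23233.01×4 = 1687.6 + 9863.95 + 92932.04 = 104483.59
link = 120010.12/104483.59 = 1.148603
Chained index = 100 × 0.952714 × 1.148603 = 109.4290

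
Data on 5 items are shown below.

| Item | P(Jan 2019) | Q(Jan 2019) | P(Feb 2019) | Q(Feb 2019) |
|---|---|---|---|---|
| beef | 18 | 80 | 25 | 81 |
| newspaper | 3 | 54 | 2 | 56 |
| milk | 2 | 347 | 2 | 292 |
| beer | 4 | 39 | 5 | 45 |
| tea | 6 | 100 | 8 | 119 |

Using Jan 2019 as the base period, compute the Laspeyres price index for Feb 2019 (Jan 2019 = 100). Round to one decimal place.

124.4

Laspeyres price index uses base-period quantities as weights.
ΣP(Feb 2019)·Q(Jan 2019) = 25×80 + 2×54 + 2×347 + 5×39 + 8×100 = 2000 + 108 + 694 + 195 + 800 = 3797
ΣP(Jan 2019)·Q(Jan 2019) = 18×80 + 3×54 + 2×347 + 4×39 + 6×100 = 1440 + 162 + 694 + 156 + 600 = 3052
Index = 3797 / 3052 × 100 = 124.4102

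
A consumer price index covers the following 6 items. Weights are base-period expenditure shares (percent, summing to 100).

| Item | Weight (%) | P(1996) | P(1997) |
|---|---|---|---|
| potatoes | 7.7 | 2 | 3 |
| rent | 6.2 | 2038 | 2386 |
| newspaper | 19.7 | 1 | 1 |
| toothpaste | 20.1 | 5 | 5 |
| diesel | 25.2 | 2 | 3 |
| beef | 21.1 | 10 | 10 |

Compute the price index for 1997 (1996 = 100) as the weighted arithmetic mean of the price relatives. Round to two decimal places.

117.51

potatoes: 7.7 × (3/2) = 7.7 × 1.500000 = 11.5500
rent: 6.2 × (2386/2038) = 6.2 × 1.170756 = 7.2587
newspaper: 19.7 × (1/1) = 19.7 × 1.000000 = 19.7000
toothpaste: 20.1 × (5/5) = 20.1 × 1.000000 = 20.1000
diesel: 25.2 × (3/2) = 25.2 × 1.500000 = 37.8000
beef: 21.1 × (10/10) = 21.1 × 1.000000 = 21.1000
Index = Σ wᵢ·(p₁ᵢ/p₀ᵢ) = 11.5500 + 7.2587 + 19.7000 + 20.1000 + 37.8000 + 21.1000 = 117.5087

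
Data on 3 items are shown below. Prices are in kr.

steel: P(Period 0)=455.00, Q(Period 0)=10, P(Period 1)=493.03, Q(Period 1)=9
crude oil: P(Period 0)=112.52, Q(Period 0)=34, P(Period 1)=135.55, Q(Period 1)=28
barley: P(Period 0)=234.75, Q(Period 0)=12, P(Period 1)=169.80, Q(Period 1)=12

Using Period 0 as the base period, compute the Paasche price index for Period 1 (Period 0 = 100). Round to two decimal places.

Paasche price index uses current-period quantities as weights.
ΣP(Period 1)·Q(Period 1) = 493.03×9 + 135.55×28 + 169.80×12 = 4437.27 + 3795.4 + 2037.6 = 10270.27
ΣP(Period 0)·Q(Period 1) = 455.00×9 + 112.52×28 + 234.75×12 = 4095 + 3150.56 + 2817 = 10062.56
Index = 10270.27 / 10062.56 × 100 = 102.0642

102.06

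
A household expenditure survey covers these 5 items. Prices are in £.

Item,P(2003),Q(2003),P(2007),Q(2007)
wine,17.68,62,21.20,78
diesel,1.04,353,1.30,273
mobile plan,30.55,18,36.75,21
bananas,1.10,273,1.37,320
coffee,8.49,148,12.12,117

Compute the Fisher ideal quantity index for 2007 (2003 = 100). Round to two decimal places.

101.49

Laspeyres component (base-period weights):
ΣP(2003)Q(2007) = 17.68×78 + 1.04×273 + 30.55×21 + 1.10×320 + 8.49×117 = 1379.04 + 283.92 + 641.55 + 352 + 993.33 = 3649.84
ΣP(2003)Q(2003) = 17.68×62 + 1.04×353 + 30.55×18 + 1.10×273 + 8.49×148 = 1096.16 + 367.12 + 549.9 + 300.3 + 1256.52 = 3570
L = 3649.84 / 3570 × 100 = 102.2364
Paasche component (current-period weights):
ΣP(2007)Q(2007) = 21.20×78 + 1.30×273 + 36.75×21 + 1.37×320 + 12.12×117 = 1653.6 + 354.9 + 771.75 + 438.4 + 1418.04 = 4636.69
ΣP(2007)Q(2003) = 21.20×62 + 1.30×353 + 36.75×18 + 1.37×273 + 12.12×148 = 1314.4 + 458.9 + 661.5 + 374.01 + 1793.76 = 4602.57
P = 4636.69 / 4602.57 × 100 = 100.7413
Fisher = √(L × P) = √(102.2364 × 100.7413) = 101.4861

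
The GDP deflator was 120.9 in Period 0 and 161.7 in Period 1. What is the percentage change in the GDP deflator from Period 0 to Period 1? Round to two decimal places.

33.75%

Change = (161.7 − 120.9) / 120.9 × 100
       = 40.8 / 120.9 × 100 = 33.7469%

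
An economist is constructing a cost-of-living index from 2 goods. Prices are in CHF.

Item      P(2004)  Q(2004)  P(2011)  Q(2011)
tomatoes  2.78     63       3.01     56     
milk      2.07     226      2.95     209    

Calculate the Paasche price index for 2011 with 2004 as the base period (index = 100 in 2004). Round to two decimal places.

Paasche price index uses current-period quantities as weights.
ΣP(2011)·Q(2011) = 3.01×56 + 2.95×209 = 168.56 + 616.55 = 785.11
ΣP(2004)·Q(2011) = 2.78×56 + 2.07×209 = 155.68 + 432.63 = 588.31
Index = 785.11 / 588.31 × 100 = 133.4518

133.45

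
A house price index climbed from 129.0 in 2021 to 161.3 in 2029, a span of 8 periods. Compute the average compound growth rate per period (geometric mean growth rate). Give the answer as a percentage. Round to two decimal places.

2.83%

Growth factor = (161.3/129.0)^(1/8) = (1.250388)^(1/8) = 1.028325
Growth rate = 1.028325 − 1 = 0.028325 = 2.8325%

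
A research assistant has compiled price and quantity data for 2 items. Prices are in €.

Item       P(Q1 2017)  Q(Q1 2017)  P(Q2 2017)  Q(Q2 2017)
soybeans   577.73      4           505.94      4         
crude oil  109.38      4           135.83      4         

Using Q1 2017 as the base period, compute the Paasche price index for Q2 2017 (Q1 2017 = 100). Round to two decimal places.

Paasche price index uses current-period quantities as weights.
ΣP(Q2 2017)·Q(Q2 2017) = 505.94×4 + 135.83×4 = 2023.76 + 543.32 = 2567.08
ΣP(Q1 2017)·Q(Q2 2017) = 577.73×4 + 109.38×4 = 2310.92 + 437.52 = 2748.44
Index = 2567.08 / 2748.44 × 100 = 93.4013

93.40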